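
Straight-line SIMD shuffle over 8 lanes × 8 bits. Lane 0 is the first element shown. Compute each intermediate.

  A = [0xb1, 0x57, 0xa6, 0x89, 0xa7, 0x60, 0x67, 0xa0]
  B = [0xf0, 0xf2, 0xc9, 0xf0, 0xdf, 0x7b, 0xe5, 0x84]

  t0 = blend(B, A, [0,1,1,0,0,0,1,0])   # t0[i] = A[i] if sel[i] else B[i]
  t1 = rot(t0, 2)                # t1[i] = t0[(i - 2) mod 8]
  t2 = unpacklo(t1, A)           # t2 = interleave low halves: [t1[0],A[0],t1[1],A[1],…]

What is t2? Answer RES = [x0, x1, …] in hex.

RES = [0x67, 0xb1, 0x84, 0x57, 0xf0, 0xa6, 0x57, 0x89]

t0 = [0xf0, 0x57, 0xa6, 0xf0, 0xdf, 0x7b, 0x67, 0x84]
t1 = [0x67, 0x84, 0xf0, 0x57, 0xa6, 0xf0, 0xdf, 0x7b]
t2 = [0x67, 0xb1, 0x84, 0x57, 0xf0, 0xa6, 0x57, 0x89]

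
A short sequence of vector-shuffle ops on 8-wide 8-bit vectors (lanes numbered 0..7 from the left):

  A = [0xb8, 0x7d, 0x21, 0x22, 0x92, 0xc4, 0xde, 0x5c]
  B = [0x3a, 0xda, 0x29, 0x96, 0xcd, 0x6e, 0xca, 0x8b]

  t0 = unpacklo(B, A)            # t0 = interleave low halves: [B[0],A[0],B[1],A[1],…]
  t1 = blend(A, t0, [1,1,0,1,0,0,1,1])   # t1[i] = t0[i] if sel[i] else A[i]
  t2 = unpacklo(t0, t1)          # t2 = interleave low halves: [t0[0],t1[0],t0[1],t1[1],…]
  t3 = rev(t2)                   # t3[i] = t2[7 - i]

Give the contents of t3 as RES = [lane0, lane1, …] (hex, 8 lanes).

RES = [0x7d, 0x7d, 0x21, 0xda, 0xb8, 0xb8, 0x3a, 0x3a]

  t0: 3a b8 da 7d 29 21 96 22
  t1: 3a b8 21 7d 92 c4 96 22
  t2: 3a 3a b8 b8 da 21 7d 7d
  t3: 7d 7d 21 da b8 b8 3a 3a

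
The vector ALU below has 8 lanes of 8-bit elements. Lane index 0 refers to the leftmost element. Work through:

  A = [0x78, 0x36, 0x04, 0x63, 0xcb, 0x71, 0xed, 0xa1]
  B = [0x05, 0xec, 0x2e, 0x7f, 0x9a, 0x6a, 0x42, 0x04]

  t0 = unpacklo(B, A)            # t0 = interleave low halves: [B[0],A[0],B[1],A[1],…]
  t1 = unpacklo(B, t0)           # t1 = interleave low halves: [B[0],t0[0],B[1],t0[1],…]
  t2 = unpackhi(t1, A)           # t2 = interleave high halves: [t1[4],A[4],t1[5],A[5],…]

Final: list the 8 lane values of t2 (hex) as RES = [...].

→ t0 |05|78|ec|36|2e|04|7f|63|
→ t1 |05|05|ec|78|2e|ec|7f|36|
→ t2 |2e|cb|ec|71|7f|ed|36|a1|

RES = [ 0x2e  0xcb  0xec  0x71  0x7f  0xed  0x36  0xa1 ]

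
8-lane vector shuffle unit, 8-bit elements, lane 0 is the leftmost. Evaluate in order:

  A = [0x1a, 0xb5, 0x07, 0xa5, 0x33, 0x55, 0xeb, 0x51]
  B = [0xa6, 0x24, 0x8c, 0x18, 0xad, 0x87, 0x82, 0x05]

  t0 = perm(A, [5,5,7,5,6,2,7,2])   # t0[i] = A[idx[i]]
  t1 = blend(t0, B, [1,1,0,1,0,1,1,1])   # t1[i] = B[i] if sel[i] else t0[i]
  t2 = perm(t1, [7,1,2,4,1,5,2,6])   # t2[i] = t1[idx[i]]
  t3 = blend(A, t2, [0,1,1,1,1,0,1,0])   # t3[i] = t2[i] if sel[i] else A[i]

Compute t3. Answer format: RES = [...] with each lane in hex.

RES = [0x1a, 0x24, 0x51, 0xeb, 0x24, 0x55, 0x51, 0x51]

→ t0 |55|55|51|55|eb|07|51|07|
→ t1 |a6|24|51|18|eb|87|82|05|
→ t2 |05|24|51|eb|24|87|51|82|
→ t3 |1a|24|51|eb|24|55|51|51|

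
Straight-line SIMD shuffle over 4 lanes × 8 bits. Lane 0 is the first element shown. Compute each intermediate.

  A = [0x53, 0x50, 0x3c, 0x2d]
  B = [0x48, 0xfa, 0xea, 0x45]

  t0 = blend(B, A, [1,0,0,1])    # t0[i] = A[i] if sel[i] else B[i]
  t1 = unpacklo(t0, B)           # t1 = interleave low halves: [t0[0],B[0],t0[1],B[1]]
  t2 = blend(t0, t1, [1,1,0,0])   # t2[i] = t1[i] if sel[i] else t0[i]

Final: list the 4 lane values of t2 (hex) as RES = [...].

RES = [ 0x53  0x48  0xea  0x2d ]

  t0: 53 fa ea 2d
  t1: 53 48 fa fa
  t2: 53 48 ea 2d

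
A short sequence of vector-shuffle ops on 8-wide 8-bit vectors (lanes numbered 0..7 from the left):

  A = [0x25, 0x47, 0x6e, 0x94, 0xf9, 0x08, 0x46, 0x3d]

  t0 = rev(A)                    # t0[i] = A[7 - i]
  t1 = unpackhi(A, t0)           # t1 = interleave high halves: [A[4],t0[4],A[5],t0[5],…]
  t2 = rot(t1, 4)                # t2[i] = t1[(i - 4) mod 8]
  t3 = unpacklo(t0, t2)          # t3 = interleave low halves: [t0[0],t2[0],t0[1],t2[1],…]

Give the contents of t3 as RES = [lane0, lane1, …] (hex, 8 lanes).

  t0: 3d 46 08 f9 94 6e 47 25
  t1: f9 94 08 6e 46 47 3d 25
  t2: 46 47 3d 25 f9 94 08 6e
  t3: 3d 46 46 47 08 3d f9 25

RES = [ 0x3d  0x46  0x46  0x47  0x08  0x3d  0xf9  0x25 ]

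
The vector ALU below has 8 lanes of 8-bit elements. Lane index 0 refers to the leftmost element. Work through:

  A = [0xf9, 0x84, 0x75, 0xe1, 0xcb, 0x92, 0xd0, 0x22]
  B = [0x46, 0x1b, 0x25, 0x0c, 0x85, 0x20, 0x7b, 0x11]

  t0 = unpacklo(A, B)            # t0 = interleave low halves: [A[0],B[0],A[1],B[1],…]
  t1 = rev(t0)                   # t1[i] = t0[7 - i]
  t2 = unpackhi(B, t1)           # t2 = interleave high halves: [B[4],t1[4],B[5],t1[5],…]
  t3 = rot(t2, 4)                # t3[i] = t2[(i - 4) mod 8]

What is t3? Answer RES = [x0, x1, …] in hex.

t0 = [0xf9, 0x46, 0x84, 0x1b, 0x75, 0x25, 0xe1, 0x0c]
t1 = [0x0c, 0xe1, 0x25, 0x75, 0x1b, 0x84, 0x46, 0xf9]
t2 = [0x85, 0x1b, 0x20, 0x84, 0x7b, 0x46, 0x11, 0xf9]
t3 = [0x7b, 0x46, 0x11, 0xf9, 0x85, 0x1b, 0x20, 0x84]

RES = [ 0x7b  0x46  0x11  0xf9  0x85  0x1b  0x20  0x84 ]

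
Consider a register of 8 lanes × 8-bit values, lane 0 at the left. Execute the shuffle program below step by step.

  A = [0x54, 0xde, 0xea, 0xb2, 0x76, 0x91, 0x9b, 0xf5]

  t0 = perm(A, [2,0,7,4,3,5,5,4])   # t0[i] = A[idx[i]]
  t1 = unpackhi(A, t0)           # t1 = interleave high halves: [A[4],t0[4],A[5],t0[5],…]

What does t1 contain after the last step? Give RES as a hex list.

→ t0 |ea|54|f5|76|b2|91|91|76|
→ t1 |76|b2|91|91|9b|91|f5|76|

RES = [0x76, 0xb2, 0x91, 0x91, 0x9b, 0x91, 0xf5, 0x76]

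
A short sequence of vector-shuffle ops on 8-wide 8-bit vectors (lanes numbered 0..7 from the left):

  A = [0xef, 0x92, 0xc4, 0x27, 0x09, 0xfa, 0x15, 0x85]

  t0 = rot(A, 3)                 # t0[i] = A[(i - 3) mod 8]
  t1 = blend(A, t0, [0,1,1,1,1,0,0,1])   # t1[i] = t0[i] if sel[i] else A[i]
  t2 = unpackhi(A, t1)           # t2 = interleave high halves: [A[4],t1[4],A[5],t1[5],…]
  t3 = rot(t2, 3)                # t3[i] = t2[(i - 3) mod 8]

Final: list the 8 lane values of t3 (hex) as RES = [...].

RES = [ 0x15  0x85  0x09  0x09  0x92  0xfa  0xfa  0x15 ]

→ t0 |fa|15|85|ef|92|c4|27|09|
→ t1 |ef|15|85|ef|92|fa|15|09|
→ t2 |09|92|fa|fa|15|15|85|09|
→ t3 |15|85|09|09|92|fa|fa|15|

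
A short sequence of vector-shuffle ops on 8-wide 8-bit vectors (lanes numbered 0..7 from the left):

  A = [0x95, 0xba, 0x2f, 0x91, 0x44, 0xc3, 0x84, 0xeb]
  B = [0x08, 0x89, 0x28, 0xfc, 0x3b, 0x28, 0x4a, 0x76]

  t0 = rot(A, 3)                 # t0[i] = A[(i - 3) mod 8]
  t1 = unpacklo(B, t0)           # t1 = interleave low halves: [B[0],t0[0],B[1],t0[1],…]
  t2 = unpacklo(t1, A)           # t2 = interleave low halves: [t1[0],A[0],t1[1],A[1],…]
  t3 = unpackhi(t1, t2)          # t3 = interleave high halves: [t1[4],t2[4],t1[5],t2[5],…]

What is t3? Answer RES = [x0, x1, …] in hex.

RES = [ 0x28  0x89  0xeb  0x2f  0xfc  0x84  0x95  0x91 ]

→ t0 |c3|84|eb|95|ba|2f|91|44|
→ t1 |08|c3|89|84|28|eb|fc|95|
→ t2 |08|95|c3|ba|89|2f|84|91|
→ t3 |28|89|eb|2f|fc|84|95|91|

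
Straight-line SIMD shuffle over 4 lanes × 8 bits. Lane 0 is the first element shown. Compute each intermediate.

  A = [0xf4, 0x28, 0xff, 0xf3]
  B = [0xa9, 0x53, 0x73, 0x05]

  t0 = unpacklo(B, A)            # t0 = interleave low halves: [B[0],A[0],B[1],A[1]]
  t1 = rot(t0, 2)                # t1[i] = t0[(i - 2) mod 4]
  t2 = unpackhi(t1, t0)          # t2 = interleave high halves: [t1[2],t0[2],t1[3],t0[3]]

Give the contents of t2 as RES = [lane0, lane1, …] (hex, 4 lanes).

RES = [0xa9, 0x53, 0xf4, 0x28]

→ t0 |a9|f4|53|28|
→ t1 |53|28|a9|f4|
→ t2 |a9|53|f4|28|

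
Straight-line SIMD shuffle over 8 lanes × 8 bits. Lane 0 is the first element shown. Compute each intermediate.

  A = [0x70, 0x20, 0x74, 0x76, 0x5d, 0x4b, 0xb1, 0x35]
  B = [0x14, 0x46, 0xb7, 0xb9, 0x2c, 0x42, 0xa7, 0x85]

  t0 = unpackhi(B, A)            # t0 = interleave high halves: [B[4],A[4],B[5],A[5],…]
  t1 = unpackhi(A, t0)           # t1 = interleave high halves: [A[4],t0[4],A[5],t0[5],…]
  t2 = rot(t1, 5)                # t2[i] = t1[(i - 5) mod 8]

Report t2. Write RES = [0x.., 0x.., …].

RES = [0xb1, 0xb1, 0x85, 0x35, 0x35, 0x5d, 0xa7, 0x4b]

→ t0 |2c|5d|42|4b|a7|b1|85|35|
→ t1 |5d|a7|4b|b1|b1|85|35|35|
→ t2 |b1|b1|85|35|35|5d|a7|4b|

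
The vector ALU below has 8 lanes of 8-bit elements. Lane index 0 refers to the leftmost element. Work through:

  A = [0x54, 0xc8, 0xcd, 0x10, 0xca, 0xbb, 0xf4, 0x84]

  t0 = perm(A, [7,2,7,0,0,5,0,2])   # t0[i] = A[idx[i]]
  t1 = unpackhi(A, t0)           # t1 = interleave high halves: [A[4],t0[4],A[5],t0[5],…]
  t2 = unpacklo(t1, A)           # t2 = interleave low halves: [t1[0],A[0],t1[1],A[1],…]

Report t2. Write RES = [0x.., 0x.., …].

RES = [0xca, 0x54, 0x54, 0xc8, 0xbb, 0xcd, 0xbb, 0x10]

  t0: 84 cd 84 54 54 bb 54 cd
  t1: ca 54 bb bb f4 54 84 cd
  t2: ca 54 54 c8 bb cd bb 10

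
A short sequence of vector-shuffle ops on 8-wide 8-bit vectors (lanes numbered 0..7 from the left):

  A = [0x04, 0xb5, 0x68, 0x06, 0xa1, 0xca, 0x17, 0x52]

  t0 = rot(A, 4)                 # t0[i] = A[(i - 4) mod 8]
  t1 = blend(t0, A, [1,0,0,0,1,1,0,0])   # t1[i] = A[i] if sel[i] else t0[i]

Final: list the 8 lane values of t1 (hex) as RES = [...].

t0 = [0xa1, 0xca, 0x17, 0x52, 0x04, 0xb5, 0x68, 0x06]
t1 = [0x04, 0xca, 0x17, 0x52, 0xa1, 0xca, 0x68, 0x06]

RES = [ 0x04  0xca  0x17  0x52  0xa1  0xca  0x68  0x06 ]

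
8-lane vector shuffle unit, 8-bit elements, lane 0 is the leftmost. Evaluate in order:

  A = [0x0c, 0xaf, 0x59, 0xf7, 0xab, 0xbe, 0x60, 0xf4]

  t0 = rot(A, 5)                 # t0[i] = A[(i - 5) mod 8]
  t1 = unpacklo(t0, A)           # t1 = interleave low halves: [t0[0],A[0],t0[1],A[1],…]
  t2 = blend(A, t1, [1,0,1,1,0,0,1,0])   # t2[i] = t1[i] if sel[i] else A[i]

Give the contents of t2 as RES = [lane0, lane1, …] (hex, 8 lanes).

RES = [0xf7, 0xaf, 0xab, 0xaf, 0xab, 0xbe, 0x60, 0xf4]

  t0: f7 ab be 60 f4 0c af 59
  t1: f7 0c ab af be 59 60 f7
  t2: f7 af ab af ab be 60 f4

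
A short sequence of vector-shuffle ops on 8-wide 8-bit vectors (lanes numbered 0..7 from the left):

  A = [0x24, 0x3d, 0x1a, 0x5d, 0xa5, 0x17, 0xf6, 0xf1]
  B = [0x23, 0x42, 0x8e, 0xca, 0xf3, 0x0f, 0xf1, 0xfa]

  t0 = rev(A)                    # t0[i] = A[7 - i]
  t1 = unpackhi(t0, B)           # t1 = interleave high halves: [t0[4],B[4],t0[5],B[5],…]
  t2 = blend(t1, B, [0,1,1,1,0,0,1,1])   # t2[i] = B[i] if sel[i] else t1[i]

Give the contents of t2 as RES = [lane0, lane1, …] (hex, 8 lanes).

  t0: f1 f6 17 a5 5d 1a 3d 24
  t1: 5d f3 1a 0f 3d f1 24 fa
  t2: 5d 42 8e ca 3d f1 f1 fa

RES = [0x5d, 0x42, 0x8e, 0xca, 0x3d, 0xf1, 0xf1, 0xfa]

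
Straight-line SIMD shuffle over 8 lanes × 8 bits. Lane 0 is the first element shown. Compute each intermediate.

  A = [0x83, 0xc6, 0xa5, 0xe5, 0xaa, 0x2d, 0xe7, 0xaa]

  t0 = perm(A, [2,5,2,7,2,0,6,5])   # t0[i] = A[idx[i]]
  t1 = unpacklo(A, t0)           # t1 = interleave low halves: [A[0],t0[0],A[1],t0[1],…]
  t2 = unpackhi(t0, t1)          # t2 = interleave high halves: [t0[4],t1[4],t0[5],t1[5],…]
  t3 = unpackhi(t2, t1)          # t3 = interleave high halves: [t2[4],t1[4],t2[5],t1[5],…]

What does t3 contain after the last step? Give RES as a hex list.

t0 = [0xa5, 0x2d, 0xa5, 0xaa, 0xa5, 0x83, 0xe7, 0x2d]
t1 = [0x83, 0xa5, 0xc6, 0x2d, 0xa5, 0xa5, 0xe5, 0xaa]
t2 = [0xa5, 0xa5, 0x83, 0xa5, 0xe7, 0xe5, 0x2d, 0xaa]
t3 = [0xe7, 0xa5, 0xe5, 0xa5, 0x2d, 0xe5, 0xaa, 0xaa]

RES = [0xe7, 0xa5, 0xe5, 0xa5, 0x2d, 0xe5, 0xaa, 0xaa]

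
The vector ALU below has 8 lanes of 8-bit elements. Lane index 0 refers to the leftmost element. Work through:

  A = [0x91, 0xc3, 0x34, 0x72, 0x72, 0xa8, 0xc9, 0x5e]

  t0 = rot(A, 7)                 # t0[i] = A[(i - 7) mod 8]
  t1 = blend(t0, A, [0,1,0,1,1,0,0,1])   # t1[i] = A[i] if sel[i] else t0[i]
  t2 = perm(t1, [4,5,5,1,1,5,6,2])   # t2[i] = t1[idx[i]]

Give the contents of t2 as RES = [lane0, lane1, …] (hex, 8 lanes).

t0 = [0xc3, 0x34, 0x72, 0x72, 0xa8, 0xc9, 0x5e, 0x91]
t1 = [0xc3, 0xc3, 0x72, 0x72, 0x72, 0xc9, 0x5e, 0x5e]
t2 = [0x72, 0xc9, 0xc9, 0xc3, 0xc3, 0xc9, 0x5e, 0x72]

RES = [0x72, 0xc9, 0xc9, 0xc3, 0xc3, 0xc9, 0x5e, 0x72]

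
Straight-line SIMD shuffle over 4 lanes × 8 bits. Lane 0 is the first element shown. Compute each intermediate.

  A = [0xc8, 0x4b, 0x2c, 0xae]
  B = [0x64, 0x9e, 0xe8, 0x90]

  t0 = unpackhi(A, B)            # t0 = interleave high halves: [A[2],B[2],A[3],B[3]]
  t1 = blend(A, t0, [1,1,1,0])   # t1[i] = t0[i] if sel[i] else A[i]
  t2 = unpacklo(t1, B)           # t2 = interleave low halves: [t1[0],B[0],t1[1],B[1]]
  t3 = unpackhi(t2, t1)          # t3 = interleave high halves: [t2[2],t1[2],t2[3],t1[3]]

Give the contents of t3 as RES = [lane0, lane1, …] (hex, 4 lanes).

t0 = [0x2c, 0xe8, 0xae, 0x90]
t1 = [0x2c, 0xe8, 0xae, 0xae]
t2 = [0x2c, 0x64, 0xe8, 0x9e]
t3 = [0xe8, 0xae, 0x9e, 0xae]

RES = [ 0xe8  0xae  0x9e  0xae ]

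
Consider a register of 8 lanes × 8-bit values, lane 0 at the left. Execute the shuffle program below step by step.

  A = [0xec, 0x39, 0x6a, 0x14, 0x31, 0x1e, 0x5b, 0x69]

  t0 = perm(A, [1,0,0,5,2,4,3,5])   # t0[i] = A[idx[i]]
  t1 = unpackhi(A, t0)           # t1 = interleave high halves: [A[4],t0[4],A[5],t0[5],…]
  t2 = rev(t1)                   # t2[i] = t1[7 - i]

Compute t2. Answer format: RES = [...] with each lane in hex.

  t0: 39 ec ec 1e 6a 31 14 1e
  t1: 31 6a 1e 31 5b 14 69 1e
  t2: 1e 69 14 5b 31 1e 6a 31

RES = [ 0x1e  0x69  0x14  0x5b  0x31  0x1e  0x6a  0x31 ]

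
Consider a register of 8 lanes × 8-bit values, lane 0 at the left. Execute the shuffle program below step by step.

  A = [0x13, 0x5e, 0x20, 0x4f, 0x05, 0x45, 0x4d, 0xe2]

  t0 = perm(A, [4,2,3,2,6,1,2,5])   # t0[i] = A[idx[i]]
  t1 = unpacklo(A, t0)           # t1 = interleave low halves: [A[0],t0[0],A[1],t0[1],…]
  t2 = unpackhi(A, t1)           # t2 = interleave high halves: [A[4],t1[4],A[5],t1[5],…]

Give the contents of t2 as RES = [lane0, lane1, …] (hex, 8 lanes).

RES = [ 0x05  0x20  0x45  0x4f  0x4d  0x4f  0xe2  0x20 ]

t0 = [0x05, 0x20, 0x4f, 0x20, 0x4d, 0x5e, 0x20, 0x45]
t1 = [0x13, 0x05, 0x5e, 0x20, 0x20, 0x4f, 0x4f, 0x20]
t2 = [0x05, 0x20, 0x45, 0x4f, 0x4d, 0x4f, 0xe2, 0x20]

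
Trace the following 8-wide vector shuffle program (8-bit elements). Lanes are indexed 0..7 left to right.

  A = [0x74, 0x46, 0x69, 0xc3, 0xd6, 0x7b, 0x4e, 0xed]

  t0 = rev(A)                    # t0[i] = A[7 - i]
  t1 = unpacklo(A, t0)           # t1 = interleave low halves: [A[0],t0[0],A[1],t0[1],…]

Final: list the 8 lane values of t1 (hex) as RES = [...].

→ t0 |ed|4e|7b|d6|c3|69|46|74|
→ t1 |74|ed|46|4e|69|7b|c3|d6|

RES = [ 0x74  0xed  0x46  0x4e  0x69  0x7b  0xc3  0xd6 ]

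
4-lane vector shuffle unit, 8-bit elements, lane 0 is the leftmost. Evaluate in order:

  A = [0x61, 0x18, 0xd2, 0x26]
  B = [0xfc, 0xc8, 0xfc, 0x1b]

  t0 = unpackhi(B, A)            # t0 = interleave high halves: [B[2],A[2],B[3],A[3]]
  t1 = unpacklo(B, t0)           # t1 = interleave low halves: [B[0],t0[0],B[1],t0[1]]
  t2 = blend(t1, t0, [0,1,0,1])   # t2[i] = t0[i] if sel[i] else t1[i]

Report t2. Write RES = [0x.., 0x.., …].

RES = [0xfc, 0xd2, 0xc8, 0x26]

  t0: fc d2 1b 26
  t1: fc fc c8 d2
  t2: fc d2 c8 26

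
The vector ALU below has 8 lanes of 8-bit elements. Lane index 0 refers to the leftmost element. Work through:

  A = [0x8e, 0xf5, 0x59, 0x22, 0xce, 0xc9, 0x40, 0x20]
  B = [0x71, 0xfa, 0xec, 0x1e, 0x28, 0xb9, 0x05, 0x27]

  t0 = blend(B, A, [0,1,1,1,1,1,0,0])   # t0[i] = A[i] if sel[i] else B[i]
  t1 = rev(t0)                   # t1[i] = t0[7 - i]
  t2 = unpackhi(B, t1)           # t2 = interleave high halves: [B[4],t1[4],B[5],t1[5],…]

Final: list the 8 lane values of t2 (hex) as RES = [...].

→ t0 |71|f5|59|22|ce|c9|05|27|
→ t1 |27|05|c9|ce|22|59|f5|71|
→ t2 |28|22|b9|59|05|f5|27|71|

RES = [0x28, 0x22, 0xb9, 0x59, 0x05, 0xf5, 0x27, 0x71]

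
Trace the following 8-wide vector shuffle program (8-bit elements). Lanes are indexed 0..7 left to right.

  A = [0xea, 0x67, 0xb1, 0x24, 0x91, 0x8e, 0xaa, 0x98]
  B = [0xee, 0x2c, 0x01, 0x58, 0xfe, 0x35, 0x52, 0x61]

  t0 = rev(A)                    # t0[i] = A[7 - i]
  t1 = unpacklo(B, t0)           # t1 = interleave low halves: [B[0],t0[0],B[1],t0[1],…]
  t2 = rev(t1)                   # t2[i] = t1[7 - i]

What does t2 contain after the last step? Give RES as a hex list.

  t0: 98 aa 8e 91 24 b1 67 ea
  t1: ee 98 2c aa 01 8e 58 91
  t2: 91 58 8e 01 aa 2c 98 ee

RES = [0x91, 0x58, 0x8e, 0x01, 0xaa, 0x2c, 0x98, 0xee]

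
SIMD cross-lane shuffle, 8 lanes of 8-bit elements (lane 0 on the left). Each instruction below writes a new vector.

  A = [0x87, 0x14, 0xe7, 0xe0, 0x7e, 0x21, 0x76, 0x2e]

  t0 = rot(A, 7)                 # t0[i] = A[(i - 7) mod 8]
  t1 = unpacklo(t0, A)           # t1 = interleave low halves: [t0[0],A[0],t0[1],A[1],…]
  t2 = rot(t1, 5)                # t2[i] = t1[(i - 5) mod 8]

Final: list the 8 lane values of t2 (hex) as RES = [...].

→ t0 |14|e7|e0|7e|21|76|2e|87|
→ t1 |14|87|e7|14|e0|e7|7e|e0|
→ t2 |14|e0|e7|7e|e0|14|87|e7|

RES = [0x14, 0xe0, 0xe7, 0x7e, 0xe0, 0x14, 0x87, 0xe7]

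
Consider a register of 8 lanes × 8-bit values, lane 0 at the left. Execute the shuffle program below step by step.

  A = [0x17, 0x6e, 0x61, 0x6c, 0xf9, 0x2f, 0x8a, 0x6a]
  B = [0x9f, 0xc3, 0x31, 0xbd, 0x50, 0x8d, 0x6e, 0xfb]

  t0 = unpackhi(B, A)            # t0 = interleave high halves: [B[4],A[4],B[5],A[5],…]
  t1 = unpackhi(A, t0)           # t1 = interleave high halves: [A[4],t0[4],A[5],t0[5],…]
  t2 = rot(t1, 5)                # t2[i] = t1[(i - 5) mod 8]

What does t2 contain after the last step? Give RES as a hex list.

RES = [0x8a, 0x8a, 0xfb, 0x6a, 0x6a, 0xf9, 0x6e, 0x2f]

t0 = [0x50, 0xf9, 0x8d, 0x2f, 0x6e, 0x8a, 0xfb, 0x6a]
t1 = [0xf9, 0x6e, 0x2f, 0x8a, 0x8a, 0xfb, 0x6a, 0x6a]
t2 = [0x8a, 0x8a, 0xfb, 0x6a, 0x6a, 0xf9, 0x6e, 0x2f]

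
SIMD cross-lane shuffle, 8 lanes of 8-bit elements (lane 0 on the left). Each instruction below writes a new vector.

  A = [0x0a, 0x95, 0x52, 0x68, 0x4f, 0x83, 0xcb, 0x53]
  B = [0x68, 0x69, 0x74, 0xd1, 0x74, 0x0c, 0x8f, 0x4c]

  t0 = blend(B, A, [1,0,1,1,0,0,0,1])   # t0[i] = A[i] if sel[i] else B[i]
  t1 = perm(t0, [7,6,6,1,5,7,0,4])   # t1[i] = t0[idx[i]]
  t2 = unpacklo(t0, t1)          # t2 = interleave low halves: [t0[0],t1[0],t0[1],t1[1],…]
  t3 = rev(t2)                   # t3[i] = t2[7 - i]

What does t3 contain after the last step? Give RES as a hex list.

→ t0 |0a|69|52|68|74|0c|8f|53|
→ t1 |53|8f|8f|69|0c|53|0a|74|
→ t2 |0a|53|69|8f|52|8f|68|69|
→ t3 |69|68|8f|52|8f|69|53|0a|

RES = [0x69, 0x68, 0x8f, 0x52, 0x8f, 0x69, 0x53, 0x0a]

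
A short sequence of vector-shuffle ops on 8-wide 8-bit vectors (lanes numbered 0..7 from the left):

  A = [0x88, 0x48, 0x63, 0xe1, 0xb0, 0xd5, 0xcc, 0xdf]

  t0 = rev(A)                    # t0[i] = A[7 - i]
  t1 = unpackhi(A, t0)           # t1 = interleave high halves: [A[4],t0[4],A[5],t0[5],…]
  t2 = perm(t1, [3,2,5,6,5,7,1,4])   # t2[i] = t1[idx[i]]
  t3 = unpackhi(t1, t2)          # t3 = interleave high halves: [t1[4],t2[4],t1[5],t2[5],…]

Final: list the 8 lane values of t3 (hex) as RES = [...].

  t0: df cc d5 b0 e1 63 48 88
  t1: b0 e1 d5 63 cc 48 df 88
  t2: 63 d5 48 df 48 88 e1 cc
  t3: cc 48 48 88 df e1 88 cc

RES = [0xcc, 0x48, 0x48, 0x88, 0xdf, 0xe1, 0x88, 0xcc]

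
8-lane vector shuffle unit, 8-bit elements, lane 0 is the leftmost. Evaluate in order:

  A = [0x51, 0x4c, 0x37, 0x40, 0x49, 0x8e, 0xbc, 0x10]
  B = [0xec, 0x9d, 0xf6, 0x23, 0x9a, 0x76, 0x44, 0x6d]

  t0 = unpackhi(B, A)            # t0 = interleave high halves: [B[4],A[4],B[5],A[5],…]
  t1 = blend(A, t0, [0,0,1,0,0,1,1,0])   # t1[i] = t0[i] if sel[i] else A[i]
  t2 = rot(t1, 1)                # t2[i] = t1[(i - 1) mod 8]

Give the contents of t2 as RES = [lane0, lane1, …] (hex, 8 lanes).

t0 = [0x9a, 0x49, 0x76, 0x8e, 0x44, 0xbc, 0x6d, 0x10]
t1 = [0x51, 0x4c, 0x76, 0x40, 0x49, 0xbc, 0x6d, 0x10]
t2 = [0x10, 0x51, 0x4c, 0x76, 0x40, 0x49, 0xbc, 0x6d]

RES = [ 0x10  0x51  0x4c  0x76  0x40  0x49  0xbc  0x6d ]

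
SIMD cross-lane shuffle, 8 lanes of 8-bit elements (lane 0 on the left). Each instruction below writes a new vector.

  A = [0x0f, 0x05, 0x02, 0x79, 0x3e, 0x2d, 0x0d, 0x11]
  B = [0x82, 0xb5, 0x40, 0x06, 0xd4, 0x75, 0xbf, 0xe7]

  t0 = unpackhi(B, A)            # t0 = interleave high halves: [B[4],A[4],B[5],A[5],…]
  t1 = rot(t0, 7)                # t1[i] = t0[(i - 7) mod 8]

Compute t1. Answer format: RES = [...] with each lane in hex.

t0 = [0xd4, 0x3e, 0x75, 0x2d, 0xbf, 0x0d, 0xe7, 0x11]
t1 = [0x3e, 0x75, 0x2d, 0xbf, 0x0d, 0xe7, 0x11, 0xd4]

RES = [0x3e, 0x75, 0x2d, 0xbf, 0x0d, 0xe7, 0x11, 0xd4]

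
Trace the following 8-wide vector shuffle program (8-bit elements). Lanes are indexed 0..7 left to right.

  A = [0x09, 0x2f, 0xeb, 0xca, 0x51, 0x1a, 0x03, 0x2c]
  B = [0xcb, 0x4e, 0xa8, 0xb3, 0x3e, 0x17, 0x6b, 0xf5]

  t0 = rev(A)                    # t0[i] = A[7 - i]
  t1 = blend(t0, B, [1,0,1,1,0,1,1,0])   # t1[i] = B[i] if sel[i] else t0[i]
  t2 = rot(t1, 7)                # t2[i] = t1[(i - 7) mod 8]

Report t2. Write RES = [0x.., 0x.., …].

RES = [ 0x03  0xa8  0xb3  0xca  0x17  0x6b  0x09  0xcb ]

t0 = [0x2c, 0x03, 0x1a, 0x51, 0xca, 0xeb, 0x2f, 0x09]
t1 = [0xcb, 0x03, 0xa8, 0xb3, 0xca, 0x17, 0x6b, 0x09]
t2 = [0x03, 0xa8, 0xb3, 0xca, 0x17, 0x6b, 0x09, 0xcb]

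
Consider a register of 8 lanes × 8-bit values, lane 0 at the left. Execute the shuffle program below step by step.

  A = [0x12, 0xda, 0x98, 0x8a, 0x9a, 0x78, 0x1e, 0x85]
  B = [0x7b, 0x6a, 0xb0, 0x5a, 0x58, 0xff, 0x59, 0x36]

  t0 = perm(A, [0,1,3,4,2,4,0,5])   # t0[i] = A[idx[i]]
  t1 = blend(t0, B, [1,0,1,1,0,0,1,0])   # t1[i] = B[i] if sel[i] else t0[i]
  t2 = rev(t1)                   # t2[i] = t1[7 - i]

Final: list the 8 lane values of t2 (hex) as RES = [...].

RES = [ 0x78  0x59  0x9a  0x98  0x5a  0xb0  0xda  0x7b ]

  t0: 12 da 8a 9a 98 9a 12 78
  t1: 7b da b0 5a 98 9a 59 78
  t2: 78 59 9a 98 5a b0 da 7b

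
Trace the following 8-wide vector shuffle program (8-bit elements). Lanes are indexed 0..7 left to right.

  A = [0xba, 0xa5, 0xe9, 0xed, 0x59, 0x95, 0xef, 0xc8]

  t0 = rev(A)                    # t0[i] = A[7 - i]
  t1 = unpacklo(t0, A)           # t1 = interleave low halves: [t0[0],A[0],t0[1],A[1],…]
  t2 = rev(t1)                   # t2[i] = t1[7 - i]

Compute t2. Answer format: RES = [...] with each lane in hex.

  t0: c8 ef 95 59 ed e9 a5 ba
  t1: c8 ba ef a5 95 e9 59 ed
  t2: ed 59 e9 95 a5 ef ba c8

RES = [0xed, 0x59, 0xe9, 0x95, 0xa5, 0xef, 0xba, 0xc8]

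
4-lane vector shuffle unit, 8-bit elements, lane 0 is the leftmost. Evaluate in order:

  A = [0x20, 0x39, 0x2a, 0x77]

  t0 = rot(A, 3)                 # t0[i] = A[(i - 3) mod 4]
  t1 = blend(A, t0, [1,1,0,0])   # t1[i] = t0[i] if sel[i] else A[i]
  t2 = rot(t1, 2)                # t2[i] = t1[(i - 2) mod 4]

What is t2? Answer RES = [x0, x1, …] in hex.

t0 = [0x39, 0x2a, 0x77, 0x20]
t1 = [0x39, 0x2a, 0x2a, 0x77]
t2 = [0x2a, 0x77, 0x39, 0x2a]

RES = [ 0x2a  0x77  0x39  0x2a ]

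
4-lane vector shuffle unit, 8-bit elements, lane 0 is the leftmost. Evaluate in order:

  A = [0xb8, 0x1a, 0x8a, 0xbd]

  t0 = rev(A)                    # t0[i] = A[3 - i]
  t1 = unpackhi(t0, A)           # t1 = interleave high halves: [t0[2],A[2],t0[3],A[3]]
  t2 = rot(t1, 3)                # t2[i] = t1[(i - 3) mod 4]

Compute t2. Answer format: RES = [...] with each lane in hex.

  t0: bd 8a 1a b8
  t1: 1a 8a b8 bd
  t2: 8a b8 bd 1a

RES = [ 0x8a  0xb8  0xbd  0x1a ]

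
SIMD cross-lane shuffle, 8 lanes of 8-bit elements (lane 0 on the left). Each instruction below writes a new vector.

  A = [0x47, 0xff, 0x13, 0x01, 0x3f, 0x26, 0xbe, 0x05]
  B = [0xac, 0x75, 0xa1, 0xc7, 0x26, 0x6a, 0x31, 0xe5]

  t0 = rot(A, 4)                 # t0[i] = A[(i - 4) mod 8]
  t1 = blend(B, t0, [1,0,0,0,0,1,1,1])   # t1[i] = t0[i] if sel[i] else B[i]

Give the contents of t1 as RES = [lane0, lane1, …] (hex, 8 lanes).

RES = [ 0x3f  0x75  0xa1  0xc7  0x26  0xff  0x13  0x01 ]

t0 = [0x3f, 0x26, 0xbe, 0x05, 0x47, 0xff, 0x13, 0x01]
t1 = [0x3f, 0x75, 0xa1, 0xc7, 0x26, 0xff, 0x13, 0x01]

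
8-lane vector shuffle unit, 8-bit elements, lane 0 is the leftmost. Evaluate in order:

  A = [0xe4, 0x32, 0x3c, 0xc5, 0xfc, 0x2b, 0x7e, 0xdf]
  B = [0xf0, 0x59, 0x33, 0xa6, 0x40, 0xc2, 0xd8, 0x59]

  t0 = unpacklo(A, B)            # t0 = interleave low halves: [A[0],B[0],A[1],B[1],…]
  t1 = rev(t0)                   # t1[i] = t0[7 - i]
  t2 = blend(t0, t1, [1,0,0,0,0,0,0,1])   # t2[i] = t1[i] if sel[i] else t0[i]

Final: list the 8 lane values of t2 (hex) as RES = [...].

t0 = [0xe4, 0xf0, 0x32, 0x59, 0x3c, 0x33, 0xc5, 0xa6]
t1 = [0xa6, 0xc5, 0x33, 0x3c, 0x59, 0x32, 0xf0, 0xe4]
t2 = [0xa6, 0xf0, 0x32, 0x59, 0x3c, 0x33, 0xc5, 0xe4]

RES = [ 0xa6  0xf0  0x32  0x59  0x3c  0x33  0xc5  0xe4 ]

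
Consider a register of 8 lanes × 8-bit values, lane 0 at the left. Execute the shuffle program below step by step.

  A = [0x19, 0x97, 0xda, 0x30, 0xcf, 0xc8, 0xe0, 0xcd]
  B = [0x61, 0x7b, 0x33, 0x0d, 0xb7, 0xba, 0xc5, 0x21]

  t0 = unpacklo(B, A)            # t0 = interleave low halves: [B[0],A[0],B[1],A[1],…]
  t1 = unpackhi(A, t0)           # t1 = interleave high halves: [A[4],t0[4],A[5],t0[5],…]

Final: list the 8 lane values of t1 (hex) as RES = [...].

RES = [ 0xcf  0x33  0xc8  0xda  0xe0  0x0d  0xcd  0x30 ]

→ t0 |61|19|7b|97|33|da|0d|30|
→ t1 |cf|33|c8|da|e0|0d|cd|30|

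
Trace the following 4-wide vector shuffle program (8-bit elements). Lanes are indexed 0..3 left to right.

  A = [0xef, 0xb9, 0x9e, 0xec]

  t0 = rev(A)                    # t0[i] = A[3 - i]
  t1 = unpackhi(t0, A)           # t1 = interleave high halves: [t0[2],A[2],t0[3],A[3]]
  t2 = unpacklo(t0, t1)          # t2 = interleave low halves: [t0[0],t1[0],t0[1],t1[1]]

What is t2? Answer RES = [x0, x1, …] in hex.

  t0: ec 9e b9 ef
  t1: b9 9e ef ec
  t2: ec b9 9e 9e

RES = [0xec, 0xb9, 0x9e, 0x9e]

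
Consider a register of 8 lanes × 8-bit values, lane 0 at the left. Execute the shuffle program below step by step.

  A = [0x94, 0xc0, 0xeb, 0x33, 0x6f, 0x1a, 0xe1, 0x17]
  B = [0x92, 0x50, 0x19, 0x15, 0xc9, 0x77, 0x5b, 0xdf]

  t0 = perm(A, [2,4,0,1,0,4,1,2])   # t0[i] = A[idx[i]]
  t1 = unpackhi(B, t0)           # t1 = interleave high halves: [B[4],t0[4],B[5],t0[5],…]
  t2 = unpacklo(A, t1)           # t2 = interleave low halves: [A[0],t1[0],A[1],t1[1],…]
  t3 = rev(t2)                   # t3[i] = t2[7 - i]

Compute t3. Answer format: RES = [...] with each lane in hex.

→ t0 |eb|6f|94|c0|94|6f|c0|eb|
→ t1 |c9|94|77|6f|5b|c0|df|eb|
→ t2 |94|c9|c0|94|eb|77|33|6f|
→ t3 |6f|33|77|eb|94|c0|c9|94|

RES = [0x6f, 0x33, 0x77, 0xeb, 0x94, 0xc0, 0xc9, 0x94]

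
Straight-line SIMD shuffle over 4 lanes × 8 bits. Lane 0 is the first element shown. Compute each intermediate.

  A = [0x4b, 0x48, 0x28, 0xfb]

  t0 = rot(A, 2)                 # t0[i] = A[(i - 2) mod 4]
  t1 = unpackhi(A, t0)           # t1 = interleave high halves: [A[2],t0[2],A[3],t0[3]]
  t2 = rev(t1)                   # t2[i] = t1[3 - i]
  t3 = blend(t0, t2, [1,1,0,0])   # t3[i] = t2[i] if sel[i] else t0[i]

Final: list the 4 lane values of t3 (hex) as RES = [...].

RES = [ 0x48  0xfb  0x4b  0x48 ]

  t0: 28 fb 4b 48
  t1: 28 4b fb 48
  t2: 48 fb 4b 28
  t3: 48 fb 4b 48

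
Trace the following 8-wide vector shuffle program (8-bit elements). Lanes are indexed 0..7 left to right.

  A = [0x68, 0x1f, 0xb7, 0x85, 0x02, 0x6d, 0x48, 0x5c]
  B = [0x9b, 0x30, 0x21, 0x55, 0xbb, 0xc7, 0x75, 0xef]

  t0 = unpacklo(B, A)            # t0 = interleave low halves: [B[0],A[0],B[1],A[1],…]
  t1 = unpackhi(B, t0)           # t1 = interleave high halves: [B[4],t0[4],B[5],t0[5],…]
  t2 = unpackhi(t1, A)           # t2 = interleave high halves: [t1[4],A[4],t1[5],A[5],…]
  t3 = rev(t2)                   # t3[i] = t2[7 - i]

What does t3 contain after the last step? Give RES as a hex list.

t0 = [0x9b, 0x68, 0x30, 0x1f, 0x21, 0xb7, 0x55, 0x85]
t1 = [0xbb, 0x21, 0xc7, 0xb7, 0x75, 0x55, 0xef, 0x85]
t2 = [0x75, 0x02, 0x55, 0x6d, 0xef, 0x48, 0x85, 0x5c]
t3 = [0x5c, 0x85, 0x48, 0xef, 0x6d, 0x55, 0x02, 0x75]

RES = [0x5c, 0x85, 0x48, 0xef, 0x6d, 0x55, 0x02, 0x75]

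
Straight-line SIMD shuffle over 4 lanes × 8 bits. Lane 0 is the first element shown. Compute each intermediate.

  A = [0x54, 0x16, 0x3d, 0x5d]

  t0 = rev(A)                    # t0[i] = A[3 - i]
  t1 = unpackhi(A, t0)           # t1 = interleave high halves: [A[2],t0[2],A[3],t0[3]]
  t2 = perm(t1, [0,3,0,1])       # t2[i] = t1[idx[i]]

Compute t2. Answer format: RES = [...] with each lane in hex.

RES = [0x3d, 0x54, 0x3d, 0x16]

  t0: 5d 3d 16 54
  t1: 3d 16 5d 54
  t2: 3d 54 3d 16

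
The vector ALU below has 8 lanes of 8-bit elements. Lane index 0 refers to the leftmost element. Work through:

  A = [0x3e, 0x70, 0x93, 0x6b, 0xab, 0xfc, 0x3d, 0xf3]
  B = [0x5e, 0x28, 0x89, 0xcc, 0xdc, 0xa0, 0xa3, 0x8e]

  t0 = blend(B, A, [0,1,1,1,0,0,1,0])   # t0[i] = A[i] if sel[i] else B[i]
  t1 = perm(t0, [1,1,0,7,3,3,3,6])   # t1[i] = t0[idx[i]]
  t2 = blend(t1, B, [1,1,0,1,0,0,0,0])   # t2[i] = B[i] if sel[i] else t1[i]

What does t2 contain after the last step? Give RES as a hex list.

RES = [0x5e, 0x28, 0x5e, 0xcc, 0x6b, 0x6b, 0x6b, 0x3d]

  t0: 5e 70 93 6b dc a0 3d 8e
  t1: 70 70 5e 8e 6b 6b 6b 3d
  t2: 5e 28 5e cc 6b 6b 6b 3d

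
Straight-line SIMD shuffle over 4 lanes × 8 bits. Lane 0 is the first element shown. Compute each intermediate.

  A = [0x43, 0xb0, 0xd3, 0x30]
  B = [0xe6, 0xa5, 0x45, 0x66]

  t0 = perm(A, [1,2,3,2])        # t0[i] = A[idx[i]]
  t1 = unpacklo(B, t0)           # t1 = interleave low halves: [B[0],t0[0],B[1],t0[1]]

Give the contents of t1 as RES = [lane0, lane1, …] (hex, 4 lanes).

RES = [ 0xe6  0xb0  0xa5  0xd3 ]

  t0: b0 d3 30 d3
  t1: e6 b0 a5 d3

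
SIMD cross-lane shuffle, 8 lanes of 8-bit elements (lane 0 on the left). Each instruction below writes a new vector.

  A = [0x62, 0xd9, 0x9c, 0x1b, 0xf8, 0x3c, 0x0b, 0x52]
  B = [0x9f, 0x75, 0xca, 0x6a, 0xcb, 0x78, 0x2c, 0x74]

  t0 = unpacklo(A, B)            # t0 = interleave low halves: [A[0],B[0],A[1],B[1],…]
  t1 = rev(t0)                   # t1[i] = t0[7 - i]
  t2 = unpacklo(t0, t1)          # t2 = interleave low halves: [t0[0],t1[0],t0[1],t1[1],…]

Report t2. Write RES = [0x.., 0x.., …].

→ t0 |62|9f|d9|75|9c|ca|1b|6a|
→ t1 |6a|1b|ca|9c|75|d9|9f|62|
→ t2 |62|6a|9f|1b|d9|ca|75|9c|

RES = [0x62, 0x6a, 0x9f, 0x1b, 0xd9, 0xca, 0x75, 0x9c]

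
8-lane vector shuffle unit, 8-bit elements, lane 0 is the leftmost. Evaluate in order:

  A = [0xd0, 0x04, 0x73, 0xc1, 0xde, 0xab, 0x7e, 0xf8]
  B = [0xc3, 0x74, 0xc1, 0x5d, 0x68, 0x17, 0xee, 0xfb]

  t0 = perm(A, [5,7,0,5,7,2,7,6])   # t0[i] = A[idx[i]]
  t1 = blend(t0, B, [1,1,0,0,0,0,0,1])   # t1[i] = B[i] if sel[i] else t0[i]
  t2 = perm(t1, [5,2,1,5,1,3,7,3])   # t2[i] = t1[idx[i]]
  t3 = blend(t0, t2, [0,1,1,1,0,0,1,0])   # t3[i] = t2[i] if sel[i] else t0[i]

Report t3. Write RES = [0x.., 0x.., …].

RES = [ 0xab  0xd0  0x74  0x73  0xf8  0x73  0xfb  0x7e ]

t0 = [0xab, 0xf8, 0xd0, 0xab, 0xf8, 0x73, 0xf8, 0x7e]
t1 = [0xc3, 0x74, 0xd0, 0xab, 0xf8, 0x73, 0xf8, 0xfb]
t2 = [0x73, 0xd0, 0x74, 0x73, 0x74, 0xab, 0xfb, 0xab]
t3 = [0xab, 0xd0, 0x74, 0x73, 0xf8, 0x73, 0xfb, 0x7e]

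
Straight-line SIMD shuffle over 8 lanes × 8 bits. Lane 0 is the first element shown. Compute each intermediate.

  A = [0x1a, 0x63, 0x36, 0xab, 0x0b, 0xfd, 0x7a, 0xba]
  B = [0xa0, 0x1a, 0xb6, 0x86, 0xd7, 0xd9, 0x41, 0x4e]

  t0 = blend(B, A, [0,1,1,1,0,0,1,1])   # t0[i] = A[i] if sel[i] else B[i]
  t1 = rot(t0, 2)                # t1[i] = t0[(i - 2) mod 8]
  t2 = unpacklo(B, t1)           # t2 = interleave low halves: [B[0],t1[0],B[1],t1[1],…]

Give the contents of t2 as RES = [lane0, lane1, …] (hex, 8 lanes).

RES = [0xa0, 0x7a, 0x1a, 0xba, 0xb6, 0xa0, 0x86, 0x63]

→ t0 |a0|63|36|ab|d7|d9|7a|ba|
→ t1 |7a|ba|a0|63|36|ab|d7|d9|
→ t2 |a0|7a|1a|ba|b6|a0|86|63|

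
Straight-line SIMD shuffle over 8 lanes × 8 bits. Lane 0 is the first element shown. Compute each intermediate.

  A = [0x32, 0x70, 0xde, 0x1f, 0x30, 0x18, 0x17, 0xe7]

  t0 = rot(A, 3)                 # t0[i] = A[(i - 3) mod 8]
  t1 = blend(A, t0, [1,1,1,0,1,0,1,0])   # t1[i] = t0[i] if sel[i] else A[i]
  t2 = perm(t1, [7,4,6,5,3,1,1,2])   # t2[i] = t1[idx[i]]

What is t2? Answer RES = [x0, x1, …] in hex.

RES = [0xe7, 0x70, 0x1f, 0x18, 0x1f, 0x17, 0x17, 0xe7]

t0 = [0x18, 0x17, 0xe7, 0x32, 0x70, 0xde, 0x1f, 0x30]
t1 = [0x18, 0x17, 0xe7, 0x1f, 0x70, 0x18, 0x1f, 0xe7]
t2 = [0xe7, 0x70, 0x1f, 0x18, 0x1f, 0x17, 0x17, 0xe7]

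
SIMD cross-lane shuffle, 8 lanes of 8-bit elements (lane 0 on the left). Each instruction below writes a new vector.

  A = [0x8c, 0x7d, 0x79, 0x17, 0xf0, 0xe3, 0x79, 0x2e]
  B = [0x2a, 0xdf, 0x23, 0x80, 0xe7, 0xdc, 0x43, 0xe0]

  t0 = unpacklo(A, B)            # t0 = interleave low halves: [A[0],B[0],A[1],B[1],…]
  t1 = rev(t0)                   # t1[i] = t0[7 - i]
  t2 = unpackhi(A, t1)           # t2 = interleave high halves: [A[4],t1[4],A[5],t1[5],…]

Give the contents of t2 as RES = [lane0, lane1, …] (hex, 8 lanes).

t0 = [0x8c, 0x2a, 0x7d, 0xdf, 0x79, 0x23, 0x17, 0x80]
t1 = [0x80, 0x17, 0x23, 0x79, 0xdf, 0x7d, 0x2a, 0x8c]
t2 = [0xf0, 0xdf, 0xe3, 0x7d, 0x79, 0x2a, 0x2e, 0x8c]

RES = [0xf0, 0xdf, 0xe3, 0x7d, 0x79, 0x2a, 0x2e, 0x8c]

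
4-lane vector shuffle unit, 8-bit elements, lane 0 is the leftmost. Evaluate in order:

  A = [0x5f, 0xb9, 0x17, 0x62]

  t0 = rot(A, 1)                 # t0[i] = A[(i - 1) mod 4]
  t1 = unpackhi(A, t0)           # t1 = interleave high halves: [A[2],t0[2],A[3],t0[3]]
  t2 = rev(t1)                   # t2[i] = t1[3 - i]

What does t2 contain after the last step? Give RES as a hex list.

RES = [ 0x17  0x62  0xb9  0x17 ]

→ t0 |62|5f|b9|17|
→ t1 |17|b9|62|17|
→ t2 |17|62|b9|17|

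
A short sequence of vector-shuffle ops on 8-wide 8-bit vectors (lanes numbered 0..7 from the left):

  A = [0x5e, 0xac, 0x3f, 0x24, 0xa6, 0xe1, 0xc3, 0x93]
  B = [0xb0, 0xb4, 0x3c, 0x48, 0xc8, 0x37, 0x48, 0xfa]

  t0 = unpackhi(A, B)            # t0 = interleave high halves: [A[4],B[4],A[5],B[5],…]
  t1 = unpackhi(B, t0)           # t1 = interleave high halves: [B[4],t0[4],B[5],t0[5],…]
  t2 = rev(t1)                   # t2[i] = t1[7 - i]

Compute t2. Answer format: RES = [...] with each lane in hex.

  t0: a6 c8 e1 37 c3 48 93 fa
  t1: c8 c3 37 48 48 93 fa fa
  t2: fa fa 93 48 48 37 c3 c8

RES = [ 0xfa  0xfa  0x93  0x48  0x48  0x37  0xc3  0xc8 ]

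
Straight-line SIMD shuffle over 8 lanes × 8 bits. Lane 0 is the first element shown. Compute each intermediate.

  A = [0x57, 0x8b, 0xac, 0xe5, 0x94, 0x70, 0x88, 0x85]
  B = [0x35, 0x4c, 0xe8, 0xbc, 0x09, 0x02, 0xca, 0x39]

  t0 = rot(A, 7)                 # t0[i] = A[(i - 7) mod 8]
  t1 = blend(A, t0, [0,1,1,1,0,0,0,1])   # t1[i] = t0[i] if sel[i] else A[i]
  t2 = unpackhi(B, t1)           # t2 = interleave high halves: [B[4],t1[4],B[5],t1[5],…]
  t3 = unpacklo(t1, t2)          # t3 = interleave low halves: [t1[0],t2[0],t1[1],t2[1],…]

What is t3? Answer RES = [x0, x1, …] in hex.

  t0: 8b ac e5 94 70 88 85 57
  t1: 57 ac e5 94 94 70 88 57
  t2: 09 94 02 70 ca 88 39 57
  t3: 57 09 ac 94 e5 02 94 70

RES = [ 0x57  0x09  0xac  0x94  0xe5  0x02  0x94  0x70 ]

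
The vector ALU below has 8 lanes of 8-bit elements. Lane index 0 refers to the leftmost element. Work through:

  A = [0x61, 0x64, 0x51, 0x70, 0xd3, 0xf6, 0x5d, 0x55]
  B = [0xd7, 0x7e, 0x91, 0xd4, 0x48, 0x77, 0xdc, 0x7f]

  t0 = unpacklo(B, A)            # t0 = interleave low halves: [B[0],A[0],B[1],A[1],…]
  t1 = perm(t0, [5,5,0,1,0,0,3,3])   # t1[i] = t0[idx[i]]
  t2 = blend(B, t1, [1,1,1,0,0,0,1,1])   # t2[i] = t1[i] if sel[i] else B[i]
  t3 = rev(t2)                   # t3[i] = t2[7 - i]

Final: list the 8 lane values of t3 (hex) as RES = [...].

RES = [ 0x64  0x64  0x77  0x48  0xd4  0xd7  0x51  0x51 ]

  t0: d7 61 7e 64 91 51 d4 70
  t1: 51 51 d7 61 d7 d7 64 64
  t2: 51 51 d7 d4 48 77 64 64
  t3: 64 64 77 48 d4 d7 51 51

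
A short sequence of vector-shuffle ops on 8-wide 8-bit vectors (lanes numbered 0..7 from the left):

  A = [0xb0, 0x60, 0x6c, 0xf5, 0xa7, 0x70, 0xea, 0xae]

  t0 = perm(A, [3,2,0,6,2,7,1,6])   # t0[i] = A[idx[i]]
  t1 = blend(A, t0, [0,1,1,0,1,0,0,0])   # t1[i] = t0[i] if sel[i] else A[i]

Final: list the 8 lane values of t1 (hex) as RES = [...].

t0 = [0xf5, 0x6c, 0xb0, 0xea, 0x6c, 0xae, 0x60, 0xea]
t1 = [0xb0, 0x6c, 0xb0, 0xf5, 0x6c, 0x70, 0xea, 0xae]

RES = [0xb0, 0x6c, 0xb0, 0xf5, 0x6c, 0x70, 0xea, 0xae]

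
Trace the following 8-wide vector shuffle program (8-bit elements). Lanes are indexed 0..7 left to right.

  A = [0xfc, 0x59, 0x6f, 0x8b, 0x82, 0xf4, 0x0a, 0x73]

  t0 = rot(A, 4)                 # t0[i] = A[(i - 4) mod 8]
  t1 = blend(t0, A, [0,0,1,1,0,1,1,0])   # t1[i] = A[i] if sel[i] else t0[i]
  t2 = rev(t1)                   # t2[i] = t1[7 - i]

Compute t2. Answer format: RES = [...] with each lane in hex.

RES = [0x8b, 0x0a, 0xf4, 0xfc, 0x8b, 0x6f, 0xf4, 0x82]

t0 = [0x82, 0xf4, 0x0a, 0x73, 0xfc, 0x59, 0x6f, 0x8b]
t1 = [0x82, 0xf4, 0x6f, 0x8b, 0xfc, 0xf4, 0x0a, 0x8b]
t2 = [0x8b, 0x0a, 0xf4, 0xfc, 0x8b, 0x6f, 0xf4, 0x82]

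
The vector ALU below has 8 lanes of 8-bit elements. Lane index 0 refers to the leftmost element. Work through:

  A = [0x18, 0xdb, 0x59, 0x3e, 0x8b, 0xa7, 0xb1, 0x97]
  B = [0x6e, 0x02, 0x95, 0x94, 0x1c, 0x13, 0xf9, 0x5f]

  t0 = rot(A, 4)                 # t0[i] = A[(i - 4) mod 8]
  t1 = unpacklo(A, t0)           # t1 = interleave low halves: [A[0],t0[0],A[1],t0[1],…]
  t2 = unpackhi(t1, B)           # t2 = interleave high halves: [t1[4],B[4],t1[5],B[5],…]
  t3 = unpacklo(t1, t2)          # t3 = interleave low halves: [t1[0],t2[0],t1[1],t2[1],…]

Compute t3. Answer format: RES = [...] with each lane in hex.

→ t0 |8b|a7|b1|97|18|db|59|3e|
→ t1 |18|8b|db|a7|59|b1|3e|97|
→ t2 |59|1c|b1|13|3e|f9|97|5f|
→ t3 |18|59|8b|1c|db|b1|a7|13|

RES = [0x18, 0x59, 0x8b, 0x1c, 0xdb, 0xb1, 0xa7, 0x13]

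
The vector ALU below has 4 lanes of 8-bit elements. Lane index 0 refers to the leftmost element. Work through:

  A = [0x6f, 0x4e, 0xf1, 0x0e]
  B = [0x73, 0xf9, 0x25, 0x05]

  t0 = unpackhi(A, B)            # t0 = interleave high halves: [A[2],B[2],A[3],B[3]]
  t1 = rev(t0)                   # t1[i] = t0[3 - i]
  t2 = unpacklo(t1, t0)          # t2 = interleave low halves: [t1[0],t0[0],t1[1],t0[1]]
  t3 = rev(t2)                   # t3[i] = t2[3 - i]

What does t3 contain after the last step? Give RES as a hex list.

RES = [ 0x25  0x0e  0xf1  0x05 ]

  t0: f1 25 0e 05
  t1: 05 0e 25 f1
  t2: 05 f1 0e 25
  t3: 25 0e f1 05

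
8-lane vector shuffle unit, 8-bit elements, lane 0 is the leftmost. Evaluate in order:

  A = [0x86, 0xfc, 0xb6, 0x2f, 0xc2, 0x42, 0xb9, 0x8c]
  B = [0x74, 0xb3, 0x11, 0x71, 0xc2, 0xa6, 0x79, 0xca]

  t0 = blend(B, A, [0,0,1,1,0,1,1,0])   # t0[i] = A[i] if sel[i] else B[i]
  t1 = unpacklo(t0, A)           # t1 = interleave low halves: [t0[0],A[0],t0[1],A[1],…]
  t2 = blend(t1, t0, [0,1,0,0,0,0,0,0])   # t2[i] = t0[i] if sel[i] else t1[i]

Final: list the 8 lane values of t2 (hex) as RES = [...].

RES = [ 0x74  0xb3  0xb3  0xfc  0xb6  0xb6  0x2f  0x2f ]

t0 = [0x74, 0xb3, 0xb6, 0x2f, 0xc2, 0x42, 0xb9, 0xca]
t1 = [0x74, 0x86, 0xb3, 0xfc, 0xb6, 0xb6, 0x2f, 0x2f]
t2 = [0x74, 0xb3, 0xb3, 0xfc, 0xb6, 0xb6, 0x2f, 0x2f]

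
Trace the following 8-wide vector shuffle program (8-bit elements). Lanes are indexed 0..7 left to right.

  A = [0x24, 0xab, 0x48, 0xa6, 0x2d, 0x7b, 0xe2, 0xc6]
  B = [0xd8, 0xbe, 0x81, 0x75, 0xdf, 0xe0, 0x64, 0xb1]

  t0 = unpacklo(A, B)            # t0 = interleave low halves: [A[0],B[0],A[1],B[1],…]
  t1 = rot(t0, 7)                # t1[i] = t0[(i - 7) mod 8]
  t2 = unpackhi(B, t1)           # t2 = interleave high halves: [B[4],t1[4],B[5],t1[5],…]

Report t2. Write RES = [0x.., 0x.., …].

t0 = [0x24, 0xd8, 0xab, 0xbe, 0x48, 0x81, 0xa6, 0x75]
t1 = [0xd8, 0xab, 0xbe, 0x48, 0x81, 0xa6, 0x75, 0x24]
t2 = [0xdf, 0x81, 0xe0, 0xa6, 0x64, 0x75, 0xb1, 0x24]

RES = [ 0xdf  0x81  0xe0  0xa6  0x64  0x75  0xb1  0x24 ]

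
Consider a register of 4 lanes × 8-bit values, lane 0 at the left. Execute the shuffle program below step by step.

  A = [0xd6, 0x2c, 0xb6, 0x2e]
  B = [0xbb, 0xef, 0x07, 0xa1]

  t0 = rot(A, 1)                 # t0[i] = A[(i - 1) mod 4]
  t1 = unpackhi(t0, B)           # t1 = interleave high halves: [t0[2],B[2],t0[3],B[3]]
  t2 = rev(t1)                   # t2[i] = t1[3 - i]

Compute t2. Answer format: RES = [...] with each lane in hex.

  t0: 2e d6 2c b6
  t1: 2c 07 b6 a1
  t2: a1 b6 07 2c

RES = [ 0xa1  0xb6  0x07  0x2c ]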